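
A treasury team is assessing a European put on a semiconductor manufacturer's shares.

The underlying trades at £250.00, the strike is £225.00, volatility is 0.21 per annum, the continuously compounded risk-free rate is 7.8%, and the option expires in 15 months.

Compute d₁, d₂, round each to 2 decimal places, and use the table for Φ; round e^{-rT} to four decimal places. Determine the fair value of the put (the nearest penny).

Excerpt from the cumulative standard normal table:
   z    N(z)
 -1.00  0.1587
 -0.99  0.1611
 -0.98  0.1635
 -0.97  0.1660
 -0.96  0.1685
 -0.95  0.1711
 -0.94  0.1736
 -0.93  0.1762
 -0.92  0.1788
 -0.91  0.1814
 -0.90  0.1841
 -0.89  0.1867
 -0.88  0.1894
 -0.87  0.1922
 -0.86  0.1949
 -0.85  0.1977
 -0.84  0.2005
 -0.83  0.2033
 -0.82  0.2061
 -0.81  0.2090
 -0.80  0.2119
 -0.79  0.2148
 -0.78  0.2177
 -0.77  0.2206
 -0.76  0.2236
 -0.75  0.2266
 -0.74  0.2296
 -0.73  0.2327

£5.37

σ√T = 0.21·√1.25 = 0.2348
d₁ = [ln(250/225) + (0.078 + 0.21²/2)·1.25] / 0.2348 = [0.1054 + 0.1251] / 0.2348 = 0.9814 ⇒ 0.98
d₂ = d₁ − σ√T = 0.9814 − 0.2348 = 0.7466 ⇒ 0.75
e^(−rT) = e^(−0.078·1.25) = 0.9071
P = 225·0.9071·N(-0.75) − 250·N(-0.98) = 225·0.9071·0.2266 − 250·0.1635 = 46.2485 − 40.8750 = 5.3735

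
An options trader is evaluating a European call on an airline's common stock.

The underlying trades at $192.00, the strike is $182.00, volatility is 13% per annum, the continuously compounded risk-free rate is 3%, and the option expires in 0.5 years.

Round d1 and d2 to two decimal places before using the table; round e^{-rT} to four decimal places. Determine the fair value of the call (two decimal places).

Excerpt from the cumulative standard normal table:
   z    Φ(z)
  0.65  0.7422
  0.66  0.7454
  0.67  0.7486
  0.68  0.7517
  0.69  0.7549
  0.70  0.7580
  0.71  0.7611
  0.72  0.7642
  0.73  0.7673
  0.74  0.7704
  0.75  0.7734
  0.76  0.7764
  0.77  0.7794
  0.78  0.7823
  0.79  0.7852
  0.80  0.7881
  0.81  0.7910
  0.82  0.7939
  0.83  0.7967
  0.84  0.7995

$14.86

σ√T = 0.13 × 0.7071 = 0.0919
d₁ = [ln(192/182) + (0.03 + 0.13²/2)·0.5] / 0.0919 = [0.0535 + 0.0192] / 0.0919 = 0.7910 → 0.79
d₂ = d₁ − σ√T = 0.7910 − 0.0919 = 0.6991 → 0.70
e^(−rT) = e^(−0.03·0.5) = 0.9851
N(d₁) = N(0.79) = 0.7852;  N(d₂) = N(0.70) = 0.7580
C = 192·0.7852 − 182·0.9851·0.7580 = 150.7584 − 135.9005 = 14.8579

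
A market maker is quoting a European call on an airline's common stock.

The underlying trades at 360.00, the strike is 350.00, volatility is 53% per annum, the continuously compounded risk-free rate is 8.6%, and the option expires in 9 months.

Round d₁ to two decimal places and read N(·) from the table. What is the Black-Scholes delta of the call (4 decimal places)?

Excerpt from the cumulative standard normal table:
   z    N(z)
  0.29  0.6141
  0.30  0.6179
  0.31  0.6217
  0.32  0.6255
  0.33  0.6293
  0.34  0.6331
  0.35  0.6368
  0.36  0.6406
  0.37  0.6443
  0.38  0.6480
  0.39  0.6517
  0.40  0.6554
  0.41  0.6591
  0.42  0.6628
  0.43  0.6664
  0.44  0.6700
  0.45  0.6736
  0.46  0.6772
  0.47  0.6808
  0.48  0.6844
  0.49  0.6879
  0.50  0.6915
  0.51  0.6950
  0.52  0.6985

σ√T = 0.53·√0.75 = 0.4590
d₁ = [ln(360/350) + (0.086 + ½·0.53²)·0.75] / (σ√T) = (0.0282 + 0.1698) / 0.4590 = 0.4314 → 0.43
N(d₁) = N(0.43) = 0.6664
Δ_call = N(d₁) = 0.6664

0.6664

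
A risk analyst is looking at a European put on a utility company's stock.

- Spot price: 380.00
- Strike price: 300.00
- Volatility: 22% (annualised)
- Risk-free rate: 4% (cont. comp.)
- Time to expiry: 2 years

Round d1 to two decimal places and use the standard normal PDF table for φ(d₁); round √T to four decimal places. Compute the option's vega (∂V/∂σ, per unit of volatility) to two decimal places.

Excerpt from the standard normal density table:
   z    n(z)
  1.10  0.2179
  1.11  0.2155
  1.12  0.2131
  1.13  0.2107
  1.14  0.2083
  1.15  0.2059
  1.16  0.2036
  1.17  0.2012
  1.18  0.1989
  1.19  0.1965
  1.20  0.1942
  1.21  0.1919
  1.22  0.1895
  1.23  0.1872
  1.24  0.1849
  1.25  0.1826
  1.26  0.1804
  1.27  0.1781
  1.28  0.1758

T = 2;  σ√T = 0.3111
d₁ = [ln(380/300) + (0.04 + 0.22²/2)·2] / 0.3111 = [0.2364 + 0.1284] / 0.3111 = 1.1725 ≈ 1.17
√T = √2 = 1.4142
φ(d₁) = φ(1.17) = 0.2012
vega = S·φ(d₁)·√T = 380·0.2012·1.4142 = 108.1241
(Call and put vega coincide under Black-Scholes.)

108.12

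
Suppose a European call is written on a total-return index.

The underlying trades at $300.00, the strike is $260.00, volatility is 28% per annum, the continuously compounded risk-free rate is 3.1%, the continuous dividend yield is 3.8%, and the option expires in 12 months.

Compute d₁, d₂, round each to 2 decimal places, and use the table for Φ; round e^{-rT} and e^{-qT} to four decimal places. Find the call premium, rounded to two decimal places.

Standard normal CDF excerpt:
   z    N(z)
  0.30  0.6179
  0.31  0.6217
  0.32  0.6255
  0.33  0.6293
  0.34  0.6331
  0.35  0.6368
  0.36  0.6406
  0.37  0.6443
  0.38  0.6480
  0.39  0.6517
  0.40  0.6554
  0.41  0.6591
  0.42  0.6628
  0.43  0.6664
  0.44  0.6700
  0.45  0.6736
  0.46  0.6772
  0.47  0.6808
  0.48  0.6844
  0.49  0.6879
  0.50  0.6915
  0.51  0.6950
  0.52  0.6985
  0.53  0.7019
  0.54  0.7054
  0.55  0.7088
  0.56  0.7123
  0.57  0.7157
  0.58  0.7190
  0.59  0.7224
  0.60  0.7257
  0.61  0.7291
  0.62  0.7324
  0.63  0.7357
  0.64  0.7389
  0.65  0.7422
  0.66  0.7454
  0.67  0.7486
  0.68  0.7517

T = 1;  σ√T = 0.2800
ln(S/K) + (r − q + σ²/2)T = ln(300/260) + (0.031 − 0.038 + 0.28²/2)·1 = 0.1431 + 0.0322 = 0.1753
d₁ = 0.1753 / 0.2800 = 0.6261 → 0.63
d₂ = d₁ − σ√T = 0.6261 − 0.2800 = 0.3461 → 0.35
e^(−qT) = e^(−0.038·1) = 0.9627;  e^(−rT) = e^(−0.031·1) = 0.9695
N(d₁) = N(0.63) = 0.7357;  N(d₂) = N(0.35) = 0.6368
C = 300·0.9627·0.7357 − 260·0.9695·0.6368 = 212.4775 − 160.5182 = 51.9593

$51.96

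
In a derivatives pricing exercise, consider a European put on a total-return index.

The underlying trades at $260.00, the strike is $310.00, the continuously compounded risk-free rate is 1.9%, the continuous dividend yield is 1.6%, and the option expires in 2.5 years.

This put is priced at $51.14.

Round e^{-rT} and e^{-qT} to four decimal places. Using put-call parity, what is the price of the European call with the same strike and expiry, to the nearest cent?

$5.33

exp(−qT) = exp(−0.016·2.5) = 0.9608;  exp(−rT) = exp(−0.019·2.5) = 0.9536
Put-call parity: C − P = S·e^(−qT) − K·e^(−rT) = 260·0.9608 − 310·0.9536 = 249.8080 − 295.6160 = -45.8080
C = P + (C − P) = 51.14 + (-45.8080) = 5.3320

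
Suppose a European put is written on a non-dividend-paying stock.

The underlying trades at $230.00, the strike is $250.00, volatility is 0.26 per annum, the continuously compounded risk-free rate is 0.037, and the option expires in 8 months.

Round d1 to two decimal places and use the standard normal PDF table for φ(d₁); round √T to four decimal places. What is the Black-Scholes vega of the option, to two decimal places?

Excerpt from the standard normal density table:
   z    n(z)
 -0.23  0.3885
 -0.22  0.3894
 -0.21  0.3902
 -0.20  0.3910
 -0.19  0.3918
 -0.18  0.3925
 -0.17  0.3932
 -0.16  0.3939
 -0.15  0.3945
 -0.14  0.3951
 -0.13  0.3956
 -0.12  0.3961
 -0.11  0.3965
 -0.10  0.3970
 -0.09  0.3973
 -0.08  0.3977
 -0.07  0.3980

σ√T = 0.26·√0.6667 = 0.2123
d₁ = [ln(230/250) + (0.037 + ½·0.26²)·0.6667] / (σ√T) = (-0.0834 + 0.0472) / 0.2123 = -0.1704 ≈ -0.17
√T = √0.6667 = 0.8165
φ(d₁) = φ(-0.17) = 0.3932
vega = S·φ(d₁)·√T = 230·0.3932·0.8165 = 73.8410

73.84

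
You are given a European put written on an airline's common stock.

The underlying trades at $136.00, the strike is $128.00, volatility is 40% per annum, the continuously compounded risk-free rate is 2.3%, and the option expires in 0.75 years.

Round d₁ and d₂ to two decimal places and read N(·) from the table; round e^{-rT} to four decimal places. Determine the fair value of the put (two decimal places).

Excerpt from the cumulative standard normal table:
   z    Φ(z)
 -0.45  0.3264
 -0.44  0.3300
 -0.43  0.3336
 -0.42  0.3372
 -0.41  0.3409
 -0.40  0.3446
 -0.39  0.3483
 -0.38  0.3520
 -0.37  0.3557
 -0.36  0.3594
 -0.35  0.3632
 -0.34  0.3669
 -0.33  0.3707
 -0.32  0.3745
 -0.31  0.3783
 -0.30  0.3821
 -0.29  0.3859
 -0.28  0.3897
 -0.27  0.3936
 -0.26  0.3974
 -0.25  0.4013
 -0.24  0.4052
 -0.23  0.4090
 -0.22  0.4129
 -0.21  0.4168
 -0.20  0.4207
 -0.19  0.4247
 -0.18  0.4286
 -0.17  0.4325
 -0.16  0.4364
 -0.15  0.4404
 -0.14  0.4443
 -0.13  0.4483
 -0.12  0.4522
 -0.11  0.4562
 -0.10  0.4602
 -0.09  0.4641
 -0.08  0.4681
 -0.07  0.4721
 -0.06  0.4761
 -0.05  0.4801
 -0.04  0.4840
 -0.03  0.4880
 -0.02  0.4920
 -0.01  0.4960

σ√T = 0.4·√0.75 = 0.3464
d₁ = [ln(136/128) + (0.023 + 0.4²/2)·0.75] / 0.3464 = [0.0606 + 0.0773] / 0.3464 = 0.3980 ≈ 0.40
d₂ = d₁ − σ√T = 0.3980 − 0.3464 = 0.0516 ≈ 0.05
exp(−rT) = exp(−0.023·0.75) = 0.9829
N(−d₂) = N(-0.05) = 0.4801;  N(−d₁) = N(-0.40) = 0.3446
P = 128·0.9829·0.4801 − 136·0.3446 = 60.4020 − 46.8656 = 13.5364

$13.54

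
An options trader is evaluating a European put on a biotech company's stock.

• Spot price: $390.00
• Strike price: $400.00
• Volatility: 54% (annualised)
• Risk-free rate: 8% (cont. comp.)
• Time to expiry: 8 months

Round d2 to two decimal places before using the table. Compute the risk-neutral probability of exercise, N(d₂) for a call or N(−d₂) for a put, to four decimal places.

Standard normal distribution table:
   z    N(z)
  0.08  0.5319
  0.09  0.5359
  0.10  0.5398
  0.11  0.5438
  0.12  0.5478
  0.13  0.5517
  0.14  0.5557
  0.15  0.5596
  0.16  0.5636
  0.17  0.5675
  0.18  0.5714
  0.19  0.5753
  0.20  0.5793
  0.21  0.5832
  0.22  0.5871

σ√T = 0.54·√0.6667 = 0.4409
ln(S/K) + (r + σ²/2)T = ln(390/400) + (0.08 + 0.54²/2)·0.6667 = -0.0253 + 0.1505 = 0.1252
d₁ = 0.1252 / 0.4409 = 0.2840 ⇒ 0.28
d₂ = d₁ − σ√T = 0.2840 − 0.4409 = -0.1569 ⇒ -0.16
Pr(exercise) under Q = N(−d₂) = N(0.16) = 0.5636

0.5636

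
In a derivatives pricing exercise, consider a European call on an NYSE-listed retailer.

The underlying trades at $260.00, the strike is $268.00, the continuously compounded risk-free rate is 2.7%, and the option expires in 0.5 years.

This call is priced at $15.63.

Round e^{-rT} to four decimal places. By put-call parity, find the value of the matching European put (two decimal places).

$20.04

e^(−rT) = e^(−0.027·0.5) = 0.9866
Put-call parity: C − P = S − K·e^(−rT) = 260 − 268·0.9866 = 260 − 264.4088 = -4.4088
P = C − (C − P) = 15.63 − (-4.4088) = 20.0388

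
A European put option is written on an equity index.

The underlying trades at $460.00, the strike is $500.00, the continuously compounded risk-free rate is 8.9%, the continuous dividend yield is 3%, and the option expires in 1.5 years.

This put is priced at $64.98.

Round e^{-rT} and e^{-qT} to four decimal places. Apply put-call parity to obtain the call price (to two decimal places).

$67.24

exp(−qT) = exp(−0.03·1.5) = 0.9560;  exp(−rT) = exp(−0.089·1.5) = 0.8750
Put-call parity: C − P = S·e^(−qT) − K·e^(−rT) = 460·0.9560 − 500·0.8750 = 439.7600 − 437.5000 = 2.2600
C = P + (C − P) = 64.98 + (2.2600) = 67.2400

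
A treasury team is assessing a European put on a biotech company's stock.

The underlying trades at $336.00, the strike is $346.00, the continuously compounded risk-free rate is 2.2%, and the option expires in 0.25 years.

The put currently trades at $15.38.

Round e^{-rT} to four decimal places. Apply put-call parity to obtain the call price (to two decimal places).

e^(−rT) = e^(−0.022·0.25) = 0.9945
Put-call parity: C − P = S − K·e^(−rT) = 336 − 346·0.9945 = 336 − 344.0970 = -8.0970
C = P + (C − P) = 15.38 + (-8.0970) = 7.2830

$7.28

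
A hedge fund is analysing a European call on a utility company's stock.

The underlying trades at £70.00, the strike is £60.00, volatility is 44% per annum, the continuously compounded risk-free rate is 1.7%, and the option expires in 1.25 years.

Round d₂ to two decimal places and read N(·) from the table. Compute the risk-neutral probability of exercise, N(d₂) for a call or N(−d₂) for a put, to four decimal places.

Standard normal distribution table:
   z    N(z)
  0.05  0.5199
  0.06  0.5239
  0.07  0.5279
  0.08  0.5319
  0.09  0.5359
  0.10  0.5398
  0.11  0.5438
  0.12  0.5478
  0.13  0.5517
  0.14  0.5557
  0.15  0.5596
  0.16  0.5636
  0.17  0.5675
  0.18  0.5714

σ√T = 0.44 × 1.1180 = 0.4919
d₁ = [ln(70/60) + (0.017 + 0.44²/2)·1.25] / 0.4919 = [0.1542 + 0.1422] / 0.4919 = 0.6025 which rounds to 0.60
d₂ = d₁ − σ√T = 0.6025 − 0.4919 = 0.1106 which rounds to 0.11
Pr(exercise) under Q = N(d₂) = 0.5438

0.5438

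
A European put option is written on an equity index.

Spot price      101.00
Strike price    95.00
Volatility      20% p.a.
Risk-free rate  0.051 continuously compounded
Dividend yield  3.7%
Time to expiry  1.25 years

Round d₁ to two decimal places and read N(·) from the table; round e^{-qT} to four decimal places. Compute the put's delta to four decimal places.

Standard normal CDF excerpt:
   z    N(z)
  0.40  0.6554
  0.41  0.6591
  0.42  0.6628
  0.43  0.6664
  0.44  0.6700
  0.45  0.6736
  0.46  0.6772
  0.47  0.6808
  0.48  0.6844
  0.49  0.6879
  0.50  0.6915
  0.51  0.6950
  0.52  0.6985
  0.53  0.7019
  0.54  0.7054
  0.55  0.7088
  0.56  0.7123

-0.3082

σ√T = 0.2·√1.25 = 0.2236
d₁ = [ln(101/95) + (0.051 − 0.037 + 0.2²/2)·1.25] / 0.2236 = [0.0612 + 0.0425] / 0.2236 = 0.4640 ≈ 0.46
N(d₁) = N(0.46) = 0.6772
Δ_put = e^(−qT)·(N(d₁) − 1) = 0.9548·(0.6772 − 1) = -0.3082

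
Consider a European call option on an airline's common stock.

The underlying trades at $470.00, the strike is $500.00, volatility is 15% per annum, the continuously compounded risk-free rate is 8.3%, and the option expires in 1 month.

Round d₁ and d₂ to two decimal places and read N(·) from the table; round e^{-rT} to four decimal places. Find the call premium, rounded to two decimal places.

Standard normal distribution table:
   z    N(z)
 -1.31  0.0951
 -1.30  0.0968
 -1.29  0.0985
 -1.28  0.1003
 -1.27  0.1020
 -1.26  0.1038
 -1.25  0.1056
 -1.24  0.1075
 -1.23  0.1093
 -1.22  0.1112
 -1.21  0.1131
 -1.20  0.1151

$0.72

σ√T = 0.15·√0.08333 = 0.0433
ln(S/K) + (r + σ²/2)T = ln(470/500) + (0.083 + 0.15²/2)·0.08333 = -0.0619 + 0.0079 = -0.0540
d₁ = -0.0540 / 0.0433 = -1.2476 ⇒ -1.25
d₂ = d₁ − σ√T = -1.2476 − 0.0433 = -1.2909 ⇒ -1.29
e^(−rT) = e^(−0.083·0.08333) = 0.9931
C = 470·N(-1.25) − 500·0.9931·N(-1.29) = 470·0.1056 − 500·0.9931·0.0985 = 49.6320 − 48.9102 = 0.7218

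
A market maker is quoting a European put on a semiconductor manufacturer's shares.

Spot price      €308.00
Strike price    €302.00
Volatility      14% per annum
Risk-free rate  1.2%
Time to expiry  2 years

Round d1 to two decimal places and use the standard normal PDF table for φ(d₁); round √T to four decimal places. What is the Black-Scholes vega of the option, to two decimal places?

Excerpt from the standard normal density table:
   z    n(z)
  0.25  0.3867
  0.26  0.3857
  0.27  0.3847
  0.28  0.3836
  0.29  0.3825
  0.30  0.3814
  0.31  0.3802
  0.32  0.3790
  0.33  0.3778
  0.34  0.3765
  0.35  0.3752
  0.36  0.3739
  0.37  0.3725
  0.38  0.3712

σ√T = 0.14·√2 = 0.1980
ln(S/K) + (r + σ²/2)T = ln(308/302) + (0.012 + 0.14²/2)·2 = 0.0197 + 0.0436 = 0.0633
d₁ = 0.0633 / 0.1980 = 0.3196 which rounds to 0.32
√T = √2 = 1.4142
φ(d₁) = φ(0.32) = 0.3790
vega = S·φ(d₁)·√T = 308·0.3790·1.4142 = 165.0824

165.08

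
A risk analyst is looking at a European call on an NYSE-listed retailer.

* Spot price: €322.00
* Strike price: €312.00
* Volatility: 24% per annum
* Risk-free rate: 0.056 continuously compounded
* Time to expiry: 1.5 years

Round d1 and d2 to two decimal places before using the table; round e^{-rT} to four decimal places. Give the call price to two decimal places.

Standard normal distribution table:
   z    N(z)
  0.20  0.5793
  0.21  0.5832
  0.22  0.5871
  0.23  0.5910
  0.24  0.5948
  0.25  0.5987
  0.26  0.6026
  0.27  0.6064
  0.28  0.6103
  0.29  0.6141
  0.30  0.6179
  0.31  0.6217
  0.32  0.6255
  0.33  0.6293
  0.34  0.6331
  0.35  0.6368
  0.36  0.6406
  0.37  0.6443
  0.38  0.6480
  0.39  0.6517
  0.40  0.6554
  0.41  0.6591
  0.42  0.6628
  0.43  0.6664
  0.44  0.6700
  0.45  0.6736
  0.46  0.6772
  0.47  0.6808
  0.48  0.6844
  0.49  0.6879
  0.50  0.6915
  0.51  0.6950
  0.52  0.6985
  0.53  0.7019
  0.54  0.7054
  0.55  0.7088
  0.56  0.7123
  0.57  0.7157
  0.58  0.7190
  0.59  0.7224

€55.40

T = 1.5;  σ√T = 0.2939
d₁ = [ln(322/312) + (0.056 + 0.24²/2)·1.5] / 0.2939 = [0.0315 + 0.1272] / 0.2939 = 0.5401 ⇒ 0.54
d₂ = d₁ − σ√T = 0.5401 − 0.2939 = 0.2461 ⇒ 0.25
exp(−rT) = exp(−0.056·1.5) = 0.9194
C = 322·N(0.54) − 312·0.9194·N(0.25) = 322·0.7054 − 312·0.9194·0.5987 = 227.1388 − 171.7388 = 55.4000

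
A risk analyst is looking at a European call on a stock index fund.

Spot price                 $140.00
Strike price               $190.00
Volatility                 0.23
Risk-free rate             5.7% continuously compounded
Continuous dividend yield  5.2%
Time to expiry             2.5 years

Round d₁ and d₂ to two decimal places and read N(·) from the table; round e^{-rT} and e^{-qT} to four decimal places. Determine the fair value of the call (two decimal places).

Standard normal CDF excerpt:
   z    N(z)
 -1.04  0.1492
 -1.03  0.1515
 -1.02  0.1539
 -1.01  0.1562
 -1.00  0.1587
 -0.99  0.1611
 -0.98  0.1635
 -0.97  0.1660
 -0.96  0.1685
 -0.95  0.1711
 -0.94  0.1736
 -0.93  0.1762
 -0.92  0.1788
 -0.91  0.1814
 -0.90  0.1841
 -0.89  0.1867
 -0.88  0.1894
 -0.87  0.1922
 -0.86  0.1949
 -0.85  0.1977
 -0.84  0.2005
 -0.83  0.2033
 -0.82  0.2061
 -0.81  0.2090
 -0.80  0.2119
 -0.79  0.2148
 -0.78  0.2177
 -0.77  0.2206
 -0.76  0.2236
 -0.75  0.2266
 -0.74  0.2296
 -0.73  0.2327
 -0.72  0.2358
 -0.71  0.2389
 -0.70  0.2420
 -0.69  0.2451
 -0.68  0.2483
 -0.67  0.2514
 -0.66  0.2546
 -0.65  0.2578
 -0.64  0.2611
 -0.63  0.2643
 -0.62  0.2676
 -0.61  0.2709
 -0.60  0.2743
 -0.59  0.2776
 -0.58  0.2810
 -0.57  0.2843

$6.35

σ√T = 0.23·√2.5 = 0.3637
d₁ = [ln(140/190) + (0.057 − 0.052 + 0.23²/2)·2.5] / 0.3637 = [-0.3054 + 0.0786] / 0.3637 = -0.6235 ≈ -0.62
d₂ = d₁ − σ√T = -0.6235 − 0.3637 = -0.9872 ≈ -0.99
exp(−qT) = exp(−0.052·2.5) = 0.8781;  exp(−rT) = exp(−0.057·2.5) = 0.8672
N(d₁) = N(-0.62) = 0.2676;  N(d₂) = N(-0.99) = 0.1611
C = 140·0.8781·0.2676 − 190·0.8672·0.1611 = 32.8971 − 26.5441 = 6.3530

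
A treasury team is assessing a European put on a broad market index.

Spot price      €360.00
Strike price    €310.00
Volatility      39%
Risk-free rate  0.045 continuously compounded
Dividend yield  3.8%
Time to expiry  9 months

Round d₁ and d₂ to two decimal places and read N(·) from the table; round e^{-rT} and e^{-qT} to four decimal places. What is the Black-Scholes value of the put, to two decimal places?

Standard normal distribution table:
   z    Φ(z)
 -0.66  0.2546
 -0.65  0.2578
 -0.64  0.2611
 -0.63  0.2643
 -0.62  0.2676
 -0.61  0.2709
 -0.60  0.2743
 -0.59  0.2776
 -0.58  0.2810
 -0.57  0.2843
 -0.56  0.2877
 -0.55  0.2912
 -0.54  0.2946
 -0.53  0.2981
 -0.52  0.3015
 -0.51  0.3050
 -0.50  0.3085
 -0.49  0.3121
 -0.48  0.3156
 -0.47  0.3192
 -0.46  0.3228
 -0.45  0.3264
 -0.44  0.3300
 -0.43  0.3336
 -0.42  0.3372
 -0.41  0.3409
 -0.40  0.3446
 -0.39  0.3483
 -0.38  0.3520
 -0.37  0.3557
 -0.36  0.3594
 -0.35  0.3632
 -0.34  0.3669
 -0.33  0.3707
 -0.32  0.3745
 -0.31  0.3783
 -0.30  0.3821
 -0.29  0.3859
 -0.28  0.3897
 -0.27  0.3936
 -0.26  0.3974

€23.18

T = 0.75;  σ√T = 0.3377
ln(S/K) + (r − q + σ²/2)T = ln(360/310) + (0.045 − 0.038 + 0.39²/2)·0.75 = 0.1495 + 0.0623 = 0.2118
d₁ = 0.2118 / 0.3377 = 0.6271 which rounds to 0.63
d₂ = d₁ − σ√T = 0.6271 − 0.3377 = 0.2894 which rounds to 0.29
e^(−qT) = e^(−0.038·0.75) = 0.9719;  e^(−rT) = e^(−0.045·0.75) = 0.9668
N(−d₂) = N(-0.29) = 0.3859;  N(−d₁) = N(-0.63) = 0.2643
P = 310·0.9668·0.3859 − 360·0.9719·0.2643 = 115.6573 − 92.4743 = 23.1830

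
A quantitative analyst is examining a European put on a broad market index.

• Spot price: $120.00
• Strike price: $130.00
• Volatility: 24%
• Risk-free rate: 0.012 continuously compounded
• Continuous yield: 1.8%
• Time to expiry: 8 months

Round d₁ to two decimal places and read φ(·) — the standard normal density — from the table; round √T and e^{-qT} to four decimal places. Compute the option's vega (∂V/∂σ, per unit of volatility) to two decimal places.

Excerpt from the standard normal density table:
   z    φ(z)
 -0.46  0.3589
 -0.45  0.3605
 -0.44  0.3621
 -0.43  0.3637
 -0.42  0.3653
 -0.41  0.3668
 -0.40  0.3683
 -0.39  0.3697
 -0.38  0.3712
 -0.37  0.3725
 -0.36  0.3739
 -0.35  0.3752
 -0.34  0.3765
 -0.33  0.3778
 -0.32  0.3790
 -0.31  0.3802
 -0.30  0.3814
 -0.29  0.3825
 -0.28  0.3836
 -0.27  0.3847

36.58

σ√T = 0.24·√0.6667 = 0.1960
ln(S/K) + (r − q + σ²/2)T = ln(120/130) + (0.012 − 0.018 + 0.24²/2)·0.6667 = -0.0800 + 0.0152 = -0.0648
d₁ = -0.0648 / 0.1960 = -0.3309 which rounds to -0.33
√T = √0.6667 = 0.8165
φ(d₁) = φ(-0.33) = 0.3778
e^(−qT) = e^(−0.018·0.6667) = 0.9881
vega = S·e^(−qT)·φ(d₁)·√T = 120·0.9881·0.3778·0.8165 = 36.5763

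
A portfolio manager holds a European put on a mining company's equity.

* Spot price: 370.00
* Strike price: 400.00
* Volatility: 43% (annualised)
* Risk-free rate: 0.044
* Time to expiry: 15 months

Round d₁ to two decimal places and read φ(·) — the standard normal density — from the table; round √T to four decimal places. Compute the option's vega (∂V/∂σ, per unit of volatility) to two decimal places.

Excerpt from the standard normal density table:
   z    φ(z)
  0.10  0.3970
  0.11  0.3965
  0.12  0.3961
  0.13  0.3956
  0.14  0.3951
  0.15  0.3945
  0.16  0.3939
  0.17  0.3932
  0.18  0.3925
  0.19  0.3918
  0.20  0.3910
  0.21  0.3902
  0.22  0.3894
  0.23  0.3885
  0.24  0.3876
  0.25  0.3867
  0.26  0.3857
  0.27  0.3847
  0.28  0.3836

σ√T = 0.43·√1.25 = 0.4808
d₁ = [ln(370/400) + (0.044 + 0.43²/2)·1.25] / 0.4808 = [-0.0780 + 0.1706] / 0.4808 = 0.1926 ≈ 0.19
√T = √1.25 = 1.1180
φ(d₁) = φ(0.19) = 0.3918
vega = S·φ(d₁)·√T = 370·0.3918·1.1180 = 162.0720
(Call and put vega coincide under Black-Scholes.)

162.07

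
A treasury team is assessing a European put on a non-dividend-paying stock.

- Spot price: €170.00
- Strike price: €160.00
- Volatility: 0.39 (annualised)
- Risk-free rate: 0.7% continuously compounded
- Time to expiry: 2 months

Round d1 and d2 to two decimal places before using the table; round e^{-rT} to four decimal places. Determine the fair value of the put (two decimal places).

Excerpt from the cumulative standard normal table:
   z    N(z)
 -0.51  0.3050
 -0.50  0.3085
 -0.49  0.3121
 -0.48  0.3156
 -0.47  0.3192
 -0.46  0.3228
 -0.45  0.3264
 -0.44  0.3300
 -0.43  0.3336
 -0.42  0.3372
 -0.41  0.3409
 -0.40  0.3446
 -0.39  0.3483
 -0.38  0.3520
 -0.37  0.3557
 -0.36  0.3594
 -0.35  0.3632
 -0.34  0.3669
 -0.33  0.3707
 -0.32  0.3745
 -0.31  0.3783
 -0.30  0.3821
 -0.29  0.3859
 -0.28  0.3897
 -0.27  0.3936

€6.19

T = 0.1667;  σ√T = 0.1592
d₁ = [ln(170/160) + (0.007 + ½·0.39²)·0.1667] / (σ√T) = (0.0606 + 0.0138) / 0.1592 = 0.4677 which rounds to 0.47
d₂ = 0.4677 − 0.1592 = 0.3085 which rounds to 0.31
exp(−rT) = exp(−0.007·0.1667) = 0.9988
N(−d₂) = N(-0.31) = 0.3783;  N(−d₁) = N(-0.47) = 0.3192
P = 160·0.9988·0.3783 − 170·0.3192 = 60.4554 − 54.2640 = 6.1914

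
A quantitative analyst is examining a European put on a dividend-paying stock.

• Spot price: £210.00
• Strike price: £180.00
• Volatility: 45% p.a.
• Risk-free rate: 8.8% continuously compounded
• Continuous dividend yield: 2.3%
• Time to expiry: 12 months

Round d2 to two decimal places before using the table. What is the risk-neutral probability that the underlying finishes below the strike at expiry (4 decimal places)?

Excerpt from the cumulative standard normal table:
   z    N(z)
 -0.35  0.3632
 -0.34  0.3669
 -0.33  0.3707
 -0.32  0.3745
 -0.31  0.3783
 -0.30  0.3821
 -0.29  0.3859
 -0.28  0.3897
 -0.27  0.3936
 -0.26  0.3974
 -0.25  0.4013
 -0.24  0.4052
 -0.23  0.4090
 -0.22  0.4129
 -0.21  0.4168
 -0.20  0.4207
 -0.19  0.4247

σ√T = 0.45 × 1.0000 = 0.4500
d₁ = [ln(210/180) + (0.088 − 0.023 + 0.45²/2)·1] / 0.4500 = [0.1542 + 0.1663] / 0.4500 = 0.7120 which rounds to 0.71
d₂ = d₁ − σ√T = 0.7120 − 0.4500 = 0.2620 which rounds to 0.26
Risk-neutral Pr[S_T < K] = N(−d₂) = N(-0.26) = 0.3974

0.3974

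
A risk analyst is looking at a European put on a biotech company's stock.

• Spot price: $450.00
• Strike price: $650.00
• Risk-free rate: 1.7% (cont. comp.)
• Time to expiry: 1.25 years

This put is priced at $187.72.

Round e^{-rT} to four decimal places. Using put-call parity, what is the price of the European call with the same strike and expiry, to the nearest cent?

e^(−rT) = e^(−0.017·1.25) = 0.9790
Put-call parity: C − P = S − K·e^(−rT) = 450 − 650·0.9790 = 450 − 636.3500 = -186.3500
C = P + (C − P) = 187.72 + (-186.3500) = 1.3700

$1.37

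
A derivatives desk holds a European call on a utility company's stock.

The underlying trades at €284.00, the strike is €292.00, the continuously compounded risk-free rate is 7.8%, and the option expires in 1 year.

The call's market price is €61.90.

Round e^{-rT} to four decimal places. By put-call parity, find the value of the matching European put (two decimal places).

exp(−rT) = exp(−0.078·1) = 0.9250
Put-call parity: C − P = S − K·e^(−rT) = 284 − 292·0.9250 = 284 − 270.1000 = 13.9000
P = C − (C − P) = 61.90 − (13.9000) = 48.0000

€48.00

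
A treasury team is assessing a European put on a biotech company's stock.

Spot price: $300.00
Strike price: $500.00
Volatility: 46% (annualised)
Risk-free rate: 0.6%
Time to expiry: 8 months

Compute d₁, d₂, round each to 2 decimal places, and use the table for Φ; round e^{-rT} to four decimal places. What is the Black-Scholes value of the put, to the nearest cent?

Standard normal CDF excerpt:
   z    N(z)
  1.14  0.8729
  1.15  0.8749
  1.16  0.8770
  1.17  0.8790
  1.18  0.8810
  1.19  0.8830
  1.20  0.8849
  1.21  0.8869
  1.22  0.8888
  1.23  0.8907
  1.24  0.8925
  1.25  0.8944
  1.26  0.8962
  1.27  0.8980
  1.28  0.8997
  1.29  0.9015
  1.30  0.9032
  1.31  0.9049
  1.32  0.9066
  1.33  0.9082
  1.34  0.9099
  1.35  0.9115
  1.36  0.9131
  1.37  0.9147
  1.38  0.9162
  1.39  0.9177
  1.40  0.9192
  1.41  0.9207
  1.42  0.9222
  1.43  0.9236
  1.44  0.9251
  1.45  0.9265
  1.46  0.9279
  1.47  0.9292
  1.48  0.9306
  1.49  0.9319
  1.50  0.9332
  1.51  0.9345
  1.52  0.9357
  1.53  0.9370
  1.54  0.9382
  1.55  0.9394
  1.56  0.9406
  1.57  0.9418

σ√T = 0.46·√0.6667 = 0.3756
d₁ = [ln(300/500) + (0.006 + 0.46²/2)·0.6667] / 0.3756 = [-0.5108 + 0.0745] / 0.3756 = -1.1616 → -1.16
d₂ = d₁ − σ√T = -1.1616 − 0.3756 = -1.5372 → -1.54
e^(−rT) = e^(−0.006·0.6667) = 0.9960
P = 500·0.9960·N(1.54) − 300·N(1.16) = 500·0.9960·0.9382 − 300·0.8770 = 467.2236 − 263.1000 = 204.1236

$204.12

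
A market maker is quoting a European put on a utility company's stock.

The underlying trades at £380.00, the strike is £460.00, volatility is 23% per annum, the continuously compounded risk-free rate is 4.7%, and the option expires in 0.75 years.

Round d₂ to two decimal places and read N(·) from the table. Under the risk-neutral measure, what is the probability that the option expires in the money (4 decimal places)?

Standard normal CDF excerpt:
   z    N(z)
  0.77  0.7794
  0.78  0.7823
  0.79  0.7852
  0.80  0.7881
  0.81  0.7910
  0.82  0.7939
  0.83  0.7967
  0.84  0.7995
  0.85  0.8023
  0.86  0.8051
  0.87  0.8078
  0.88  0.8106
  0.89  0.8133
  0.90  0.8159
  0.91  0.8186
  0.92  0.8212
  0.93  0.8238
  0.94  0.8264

0.8106

T = 0.75;  σ√T = 0.1992
d₁ = [ln(380/460) + (0.047 + 0.23²/2)·0.75] / 0.1992 = [-0.1911 + 0.0551] / 0.1992 = -0.6826 → -0.68
d₂ = d₁ − σ√T = -0.6826 − 0.1992 = -0.8818 → -0.88
Risk-neutral Pr[S_T < K] = N(−d₂) = N(0.88) = 0.8106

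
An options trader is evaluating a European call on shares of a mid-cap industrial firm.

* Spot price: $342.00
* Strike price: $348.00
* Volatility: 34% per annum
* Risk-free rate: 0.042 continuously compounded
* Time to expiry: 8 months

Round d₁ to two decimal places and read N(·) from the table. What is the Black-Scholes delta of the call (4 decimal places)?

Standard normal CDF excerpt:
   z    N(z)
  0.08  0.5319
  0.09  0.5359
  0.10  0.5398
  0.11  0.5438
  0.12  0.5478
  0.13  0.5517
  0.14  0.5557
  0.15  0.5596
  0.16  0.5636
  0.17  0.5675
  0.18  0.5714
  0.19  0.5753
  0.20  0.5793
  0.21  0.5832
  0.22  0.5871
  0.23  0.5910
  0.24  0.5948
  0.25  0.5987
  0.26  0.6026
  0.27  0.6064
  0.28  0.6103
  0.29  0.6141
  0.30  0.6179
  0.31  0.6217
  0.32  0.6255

0.5714

T = 0.6667;  σ√T = 0.2776
d₁ = [ln(342/348) + (0.042 + ½·0.34²)·0.6667] / (σ√T) = (-0.0174 + 0.0665) / 0.2776 = 0.1770 ≈ 0.18
N(d₁) = N(0.18) = 0.5714
Δ_call = N(d₁) = 0.5714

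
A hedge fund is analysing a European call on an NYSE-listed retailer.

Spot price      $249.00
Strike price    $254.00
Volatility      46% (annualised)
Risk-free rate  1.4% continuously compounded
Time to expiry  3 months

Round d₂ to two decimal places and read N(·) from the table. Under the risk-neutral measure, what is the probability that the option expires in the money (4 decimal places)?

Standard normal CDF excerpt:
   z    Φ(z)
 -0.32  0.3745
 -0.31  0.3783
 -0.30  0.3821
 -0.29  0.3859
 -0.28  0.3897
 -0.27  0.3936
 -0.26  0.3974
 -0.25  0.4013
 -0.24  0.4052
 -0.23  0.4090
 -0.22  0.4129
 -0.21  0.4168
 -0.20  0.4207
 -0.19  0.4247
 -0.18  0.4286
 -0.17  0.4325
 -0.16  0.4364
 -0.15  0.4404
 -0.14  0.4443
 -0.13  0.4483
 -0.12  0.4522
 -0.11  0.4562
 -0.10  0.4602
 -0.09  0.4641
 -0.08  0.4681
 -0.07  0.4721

0.4247

σ√T = 0.46 × 0.5000 = 0.2300
ln(S/K) + (r + σ²/2)T = ln(249/254) + (0.014 + 0.46²/2)·0.25 = -0.0199 + 0.0300 = 0.0101
d₁ = 0.0101 / 0.2300 = 0.0438 ⇒ 0.04
d₂ = d₁ − σ√T = 0.0438 − 0.2300 = -0.1862 ⇒ -0.19
Pr(exercise) under Q = N(d₂) = 0.4247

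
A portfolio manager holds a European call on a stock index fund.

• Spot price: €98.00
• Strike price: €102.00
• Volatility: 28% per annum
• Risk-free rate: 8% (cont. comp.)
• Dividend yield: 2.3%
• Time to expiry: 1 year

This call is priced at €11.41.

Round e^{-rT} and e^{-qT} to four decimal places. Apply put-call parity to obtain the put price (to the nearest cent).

€9.79

e^(−qT) = e^(−0.023·1) = 0.9773;  e^(−rT) = e^(−0.08·1) = 0.9231
Put-call parity: C − P = S·e^(−qT) − K·e^(−rT) = 98·0.9773 − 102·0.9231 = 95.7754 − 94.1562 = 1.6192
P = C − (C − P) = 11.41 − (1.6192) = 9.7908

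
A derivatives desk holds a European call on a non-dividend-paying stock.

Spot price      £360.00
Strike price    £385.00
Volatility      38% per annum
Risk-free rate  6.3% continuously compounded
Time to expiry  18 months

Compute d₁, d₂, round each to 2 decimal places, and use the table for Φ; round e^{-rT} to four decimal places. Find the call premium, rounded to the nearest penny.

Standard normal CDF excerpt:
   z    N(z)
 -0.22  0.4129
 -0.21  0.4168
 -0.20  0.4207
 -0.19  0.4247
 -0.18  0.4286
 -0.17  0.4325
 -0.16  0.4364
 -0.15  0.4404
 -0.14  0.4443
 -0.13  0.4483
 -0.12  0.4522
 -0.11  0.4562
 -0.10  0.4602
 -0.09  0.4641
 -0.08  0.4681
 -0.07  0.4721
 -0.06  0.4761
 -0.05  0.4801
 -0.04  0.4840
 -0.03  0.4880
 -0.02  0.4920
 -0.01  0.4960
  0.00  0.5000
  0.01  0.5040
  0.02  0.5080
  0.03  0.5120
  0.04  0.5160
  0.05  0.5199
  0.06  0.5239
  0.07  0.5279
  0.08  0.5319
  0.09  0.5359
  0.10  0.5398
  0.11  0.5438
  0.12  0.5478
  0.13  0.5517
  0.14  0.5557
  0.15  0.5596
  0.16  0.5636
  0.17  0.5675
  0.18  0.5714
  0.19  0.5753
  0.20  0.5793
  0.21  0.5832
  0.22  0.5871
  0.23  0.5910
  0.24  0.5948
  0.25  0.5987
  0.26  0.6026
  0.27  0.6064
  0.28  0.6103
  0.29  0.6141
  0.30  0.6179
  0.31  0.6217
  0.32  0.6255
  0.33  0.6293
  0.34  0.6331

£69.58

σ√T = 0.38 × 1.2247 = 0.4654
ln(S/K) + (r + σ²/2)T = ln(360/385) + (0.063 + 0.38²/2)·1.5 = -0.0671 + 0.2028 = 0.1357
d₁ = 0.1357 / 0.4654 = 0.2915 which rounds to 0.29
d₂ = d₁ − σ√T = 0.2915 − 0.4654 = -0.1739 which rounds to -0.17
exp(−rT) = exp(−0.063·1.5) = 0.9098
N(d₁) = N(0.29) = 0.6141;  N(d₂) = N(-0.17) = 0.4325
C = 360·0.6141 − 385·0.9098·0.4325 = 221.0760 − 151.4931 = 69.5829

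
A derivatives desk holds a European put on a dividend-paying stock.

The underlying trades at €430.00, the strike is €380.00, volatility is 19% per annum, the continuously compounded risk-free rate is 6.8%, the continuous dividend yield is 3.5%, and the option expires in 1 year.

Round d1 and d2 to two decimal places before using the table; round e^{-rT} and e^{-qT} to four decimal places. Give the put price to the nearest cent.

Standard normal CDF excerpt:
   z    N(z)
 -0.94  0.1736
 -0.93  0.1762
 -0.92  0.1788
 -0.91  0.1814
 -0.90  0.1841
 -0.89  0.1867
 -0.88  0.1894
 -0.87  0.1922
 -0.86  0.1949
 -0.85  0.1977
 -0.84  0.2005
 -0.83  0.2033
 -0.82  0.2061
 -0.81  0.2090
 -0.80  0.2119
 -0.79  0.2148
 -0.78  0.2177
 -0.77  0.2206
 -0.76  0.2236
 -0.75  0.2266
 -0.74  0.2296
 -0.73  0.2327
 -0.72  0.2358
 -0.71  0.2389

T = 1;  σ√T = 0.1900
d₁ = [ln(430/380) + (0.068 − 0.035 + ½·0.19²)·1] / (σ√T) = (0.1236 + 0.0510) / 0.1900 = 0.9193 → 0.92
d₂ = 0.9193 − 0.1900 = 0.7293 → 0.73
e^(−qT) = e^(−0.035·1) = 0.9656;  e^(−rT) = e^(−0.068·1) = 0.9343
N(−d₂) = N(-0.73) = 0.2327;  N(−d₁) = N(-0.92) = 0.1788
P = 380·0.9343·0.2327 − 430·0.9656·0.1788 = 82.6164 − 74.2392 = 8.3772

€8.38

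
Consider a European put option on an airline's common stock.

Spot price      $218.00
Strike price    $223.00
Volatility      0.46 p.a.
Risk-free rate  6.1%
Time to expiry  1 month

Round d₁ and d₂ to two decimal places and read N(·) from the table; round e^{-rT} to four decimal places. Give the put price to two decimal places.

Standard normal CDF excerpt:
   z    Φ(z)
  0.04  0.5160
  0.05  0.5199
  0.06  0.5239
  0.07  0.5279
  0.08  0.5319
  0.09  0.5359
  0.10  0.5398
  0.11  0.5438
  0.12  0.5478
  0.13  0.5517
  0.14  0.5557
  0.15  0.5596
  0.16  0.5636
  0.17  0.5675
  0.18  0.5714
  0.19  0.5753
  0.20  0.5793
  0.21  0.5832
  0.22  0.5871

$13.44

T = 0.08333;  σ√T = 0.1328
d₁ = [ln(218/223) + (0.061 + 0.46²/2)·0.08333] / 0.1328 = [-0.0227 + 0.0139] / 0.1328 = -0.0661 → -0.07
d₂ = d₁ − σ√T = -0.0661 − 0.1328 = -0.1989 → -0.20
exp(−rT) = exp(−0.061·0.08333) = 0.9949
N(−d₂) = N(0.20) = 0.5793;  N(−d₁) = N(0.07) = 0.5279
P = 223·0.9949·0.5793 − 218·0.5279 = 128.5251 − 115.0822 = 13.4429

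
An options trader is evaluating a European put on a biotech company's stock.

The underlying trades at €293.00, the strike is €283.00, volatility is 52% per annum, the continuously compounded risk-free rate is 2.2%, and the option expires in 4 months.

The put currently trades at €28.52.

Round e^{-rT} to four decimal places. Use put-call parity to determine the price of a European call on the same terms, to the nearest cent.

e^(−rT) = e^(−0.022·0.3333) = 0.9927
Put-call parity: C − P = S − K·e^(−rT) = 293 − 283·0.9927 = 293 − 280.9341 = 12.0659
C = P + (C − P) = 28.52 + (12.0659) = 40.5859

€40.59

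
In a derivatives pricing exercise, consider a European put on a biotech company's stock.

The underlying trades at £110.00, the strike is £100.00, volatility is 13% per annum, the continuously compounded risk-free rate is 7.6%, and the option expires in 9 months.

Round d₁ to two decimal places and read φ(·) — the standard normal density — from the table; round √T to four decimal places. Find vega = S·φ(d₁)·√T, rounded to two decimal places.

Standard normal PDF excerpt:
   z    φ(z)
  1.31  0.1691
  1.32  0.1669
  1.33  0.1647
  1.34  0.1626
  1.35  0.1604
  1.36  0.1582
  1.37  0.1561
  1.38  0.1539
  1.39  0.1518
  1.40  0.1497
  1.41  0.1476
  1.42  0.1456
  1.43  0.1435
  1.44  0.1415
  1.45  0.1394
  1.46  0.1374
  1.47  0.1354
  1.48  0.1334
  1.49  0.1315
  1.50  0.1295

T = 0.75;  σ√T = 0.1126
ln(S/K) + (r + σ²/2)T = ln(110/100) + (0.076 + 0.13²/2)·0.75 = 0.0953 + 0.0633 = 0.1586
d₁ = 0.1586 / 0.1126 = 1.4092 → 1.41
√T = √0.75 = 0.8660
φ(d₁) = φ(1.41) = 0.1476
vega = S·φ(d₁)·√T = 110·0.1476·0.8660 = 14.0604

14.06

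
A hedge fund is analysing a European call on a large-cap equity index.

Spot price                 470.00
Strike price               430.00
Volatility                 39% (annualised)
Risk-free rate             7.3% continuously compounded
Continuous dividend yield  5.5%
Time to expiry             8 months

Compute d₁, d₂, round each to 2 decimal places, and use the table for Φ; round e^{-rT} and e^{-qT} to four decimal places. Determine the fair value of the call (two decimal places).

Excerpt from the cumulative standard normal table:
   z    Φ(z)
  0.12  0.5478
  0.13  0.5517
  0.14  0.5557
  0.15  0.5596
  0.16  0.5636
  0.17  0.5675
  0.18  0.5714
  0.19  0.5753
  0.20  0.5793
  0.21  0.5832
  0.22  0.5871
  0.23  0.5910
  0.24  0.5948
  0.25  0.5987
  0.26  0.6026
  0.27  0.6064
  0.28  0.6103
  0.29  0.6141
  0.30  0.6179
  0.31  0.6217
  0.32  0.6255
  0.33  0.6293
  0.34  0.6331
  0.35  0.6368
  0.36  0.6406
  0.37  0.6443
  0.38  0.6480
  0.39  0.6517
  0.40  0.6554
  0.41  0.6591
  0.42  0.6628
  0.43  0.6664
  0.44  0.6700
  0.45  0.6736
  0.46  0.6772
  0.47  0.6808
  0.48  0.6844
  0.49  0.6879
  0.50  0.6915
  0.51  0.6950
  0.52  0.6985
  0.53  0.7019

79.25

σ√T = 0.39 × 0.8165 = 0.3184
d₁ = [ln(470/430) + (0.073 − 0.055 + 0.39²/2)·0.6667] / 0.3184 = [0.0889 + 0.0627] / 0.3184 = 0.4762 which rounds to 0.48
d₂ = d₁ − σ√T = 0.4762 − 0.3184 = 0.1578 which rounds to 0.16
exp(−qT) = exp(−0.055·0.6667) = 0.9640;  exp(−rT) = exp(−0.073·0.6667) = 0.9525
N(d₁) = N(0.48) = 0.6844;  N(d₂) = N(0.16) = 0.5636
C = 470·0.9640·0.6844 − 430·0.9525·0.5636 = 310.0880 − 230.8365 = 79.2515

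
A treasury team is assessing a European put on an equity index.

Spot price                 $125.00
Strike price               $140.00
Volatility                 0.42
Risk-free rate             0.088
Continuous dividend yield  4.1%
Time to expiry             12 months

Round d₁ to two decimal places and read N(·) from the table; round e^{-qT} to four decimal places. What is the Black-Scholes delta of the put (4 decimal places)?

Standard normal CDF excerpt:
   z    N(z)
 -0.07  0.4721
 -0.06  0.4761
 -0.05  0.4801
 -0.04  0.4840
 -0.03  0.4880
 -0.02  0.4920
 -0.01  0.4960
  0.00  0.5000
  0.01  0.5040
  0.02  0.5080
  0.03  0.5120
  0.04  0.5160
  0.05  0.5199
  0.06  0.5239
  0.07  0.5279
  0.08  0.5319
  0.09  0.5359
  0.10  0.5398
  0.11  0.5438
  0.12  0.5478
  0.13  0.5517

σ√T = 0.42·√1 = 0.4200
d₁ = [ln(125/140) + (0.088 − 0.041 + ½·0.42²)·1] / (σ√T) = (-0.1133 + 0.1352) / 0.4200 = 0.0521 ⇒ 0.05
N(d₁) = N(0.05) = 0.5199
Δ_put = e^(−qT)·(N(d₁) − 1) = 0.9598·(0.5199 − 1) = -0.4608

-0.4608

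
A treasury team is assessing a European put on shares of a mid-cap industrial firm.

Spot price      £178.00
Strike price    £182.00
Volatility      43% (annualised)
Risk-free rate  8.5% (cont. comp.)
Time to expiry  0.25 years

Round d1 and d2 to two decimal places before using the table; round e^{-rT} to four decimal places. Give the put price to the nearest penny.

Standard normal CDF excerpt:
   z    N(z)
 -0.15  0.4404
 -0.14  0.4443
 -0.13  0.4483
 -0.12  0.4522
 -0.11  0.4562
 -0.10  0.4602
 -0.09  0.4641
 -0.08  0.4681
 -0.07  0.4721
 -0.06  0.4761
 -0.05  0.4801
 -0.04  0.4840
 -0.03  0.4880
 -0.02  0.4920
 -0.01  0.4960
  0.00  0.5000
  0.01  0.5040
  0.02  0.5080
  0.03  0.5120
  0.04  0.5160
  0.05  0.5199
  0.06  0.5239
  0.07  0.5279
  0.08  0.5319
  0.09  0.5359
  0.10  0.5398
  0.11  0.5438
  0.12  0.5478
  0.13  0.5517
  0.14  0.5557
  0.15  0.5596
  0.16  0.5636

£14.98

σ√T = 0.43 × 0.5000 = 0.2150
d₁ = [ln(178/182) + (0.085 + 0.43²/2)·0.25] / 0.2150 = [-0.0222 + 0.0444] / 0.2150 = 0.1030 ≈ 0.10
d₂ = d₁ − σ√T = 0.1030 − 0.2150 = -0.1120 ≈ -0.11
e^(−rT) = e^(−0.085·0.25) = 0.9790
N(−d₂) = N(0.11) = 0.5438;  N(−d₁) = N(-0.10) = 0.4602
P = 182·0.9790·0.5438 − 178·0.4602 = 96.8932 − 81.9156 = 14.9776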